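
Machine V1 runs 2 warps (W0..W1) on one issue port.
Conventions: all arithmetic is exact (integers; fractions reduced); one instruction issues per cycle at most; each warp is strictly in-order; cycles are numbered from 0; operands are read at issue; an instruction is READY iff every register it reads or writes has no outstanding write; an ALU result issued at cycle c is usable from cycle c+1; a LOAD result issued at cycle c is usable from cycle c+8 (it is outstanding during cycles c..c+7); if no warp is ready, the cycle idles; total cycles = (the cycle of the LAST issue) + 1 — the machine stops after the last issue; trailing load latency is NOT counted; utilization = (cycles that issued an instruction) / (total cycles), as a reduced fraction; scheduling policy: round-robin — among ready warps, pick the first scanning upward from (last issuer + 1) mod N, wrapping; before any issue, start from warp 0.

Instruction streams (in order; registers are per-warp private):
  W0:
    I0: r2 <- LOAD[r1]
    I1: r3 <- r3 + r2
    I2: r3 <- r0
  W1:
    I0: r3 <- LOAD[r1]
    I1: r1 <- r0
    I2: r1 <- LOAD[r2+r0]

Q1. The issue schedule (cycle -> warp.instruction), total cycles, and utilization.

cycle 0: W0.I0
cycle 1: W1.I0
cycle 2: W1.I1
cycle 3: W1.I2
cycle 4: idle
cycle 5: idle
cycle 6: idle
cycle 7: idle
cycle 8: W0.I1
cycle 9: W0.I2

Answer: 10 cycles, utilization 3/5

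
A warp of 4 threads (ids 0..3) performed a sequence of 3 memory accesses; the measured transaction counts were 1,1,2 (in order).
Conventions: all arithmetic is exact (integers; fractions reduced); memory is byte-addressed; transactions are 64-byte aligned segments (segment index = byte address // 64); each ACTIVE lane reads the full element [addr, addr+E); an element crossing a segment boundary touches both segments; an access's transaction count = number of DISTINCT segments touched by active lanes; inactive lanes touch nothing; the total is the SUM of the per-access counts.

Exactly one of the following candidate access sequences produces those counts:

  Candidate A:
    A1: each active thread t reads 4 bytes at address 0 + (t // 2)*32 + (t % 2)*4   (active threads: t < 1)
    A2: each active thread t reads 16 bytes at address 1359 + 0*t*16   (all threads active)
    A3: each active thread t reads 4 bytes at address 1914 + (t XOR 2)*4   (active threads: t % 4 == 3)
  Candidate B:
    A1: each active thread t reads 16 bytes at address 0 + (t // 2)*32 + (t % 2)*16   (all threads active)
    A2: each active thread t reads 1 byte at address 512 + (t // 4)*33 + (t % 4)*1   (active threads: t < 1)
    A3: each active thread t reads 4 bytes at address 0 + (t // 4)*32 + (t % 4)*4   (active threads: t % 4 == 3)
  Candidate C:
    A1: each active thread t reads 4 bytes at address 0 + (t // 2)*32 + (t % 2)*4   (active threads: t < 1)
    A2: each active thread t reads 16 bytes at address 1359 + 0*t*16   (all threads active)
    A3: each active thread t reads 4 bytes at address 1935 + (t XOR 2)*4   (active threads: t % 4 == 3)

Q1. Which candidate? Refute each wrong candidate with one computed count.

B: A3 gives 1 transaction, not 2
C: A3 gives 1 transaction, not 2
A: all counts match (1,1,2)

Answer: A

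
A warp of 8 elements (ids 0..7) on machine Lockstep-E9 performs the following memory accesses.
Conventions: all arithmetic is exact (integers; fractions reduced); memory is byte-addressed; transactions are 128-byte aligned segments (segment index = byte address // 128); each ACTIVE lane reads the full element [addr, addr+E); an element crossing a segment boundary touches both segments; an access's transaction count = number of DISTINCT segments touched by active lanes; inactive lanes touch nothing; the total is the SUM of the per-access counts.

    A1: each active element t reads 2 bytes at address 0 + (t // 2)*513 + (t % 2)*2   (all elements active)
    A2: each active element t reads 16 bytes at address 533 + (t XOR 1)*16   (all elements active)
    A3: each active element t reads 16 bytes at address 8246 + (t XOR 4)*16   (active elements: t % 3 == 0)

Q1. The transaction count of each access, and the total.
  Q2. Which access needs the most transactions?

A1: 4 transactions
A2: 2 transactions
A3: 2 transactions

Answer: 4,2,2; total 8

Answer: A1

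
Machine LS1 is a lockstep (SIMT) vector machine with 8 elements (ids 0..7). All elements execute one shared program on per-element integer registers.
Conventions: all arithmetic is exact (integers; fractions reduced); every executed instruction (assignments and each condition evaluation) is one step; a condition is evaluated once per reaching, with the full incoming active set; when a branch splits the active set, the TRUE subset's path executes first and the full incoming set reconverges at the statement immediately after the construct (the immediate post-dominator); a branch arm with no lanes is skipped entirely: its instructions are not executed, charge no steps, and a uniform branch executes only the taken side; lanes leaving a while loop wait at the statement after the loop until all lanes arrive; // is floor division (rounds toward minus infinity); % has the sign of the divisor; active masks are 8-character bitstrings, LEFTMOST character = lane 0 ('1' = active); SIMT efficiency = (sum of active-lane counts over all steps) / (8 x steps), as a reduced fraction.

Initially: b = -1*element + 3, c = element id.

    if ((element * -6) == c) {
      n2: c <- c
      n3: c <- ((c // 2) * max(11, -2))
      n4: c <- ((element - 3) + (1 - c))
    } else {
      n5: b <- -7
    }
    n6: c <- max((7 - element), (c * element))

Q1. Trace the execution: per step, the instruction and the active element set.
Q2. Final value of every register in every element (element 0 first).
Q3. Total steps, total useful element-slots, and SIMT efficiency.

step 0: eval ((element * -6) == c)   11111111
step 1: c <- c                       10000000
step 2: c <- ((c // 2) * max(11, -2)) 10000000
step 3: c <- ((element - 3) + (1 - c)) 10000000
step 4: b <- -7                      01111111
step 5: c <- max((7 - element), (c * element)) 11111111

Answer: 6 steps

b: 3,-7,-7,-7,-7,-7,-7,-7
c: 7,6,5,9,16,25,36,49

steps = 6; useful = 26; efficiency = 26/48 = 13/24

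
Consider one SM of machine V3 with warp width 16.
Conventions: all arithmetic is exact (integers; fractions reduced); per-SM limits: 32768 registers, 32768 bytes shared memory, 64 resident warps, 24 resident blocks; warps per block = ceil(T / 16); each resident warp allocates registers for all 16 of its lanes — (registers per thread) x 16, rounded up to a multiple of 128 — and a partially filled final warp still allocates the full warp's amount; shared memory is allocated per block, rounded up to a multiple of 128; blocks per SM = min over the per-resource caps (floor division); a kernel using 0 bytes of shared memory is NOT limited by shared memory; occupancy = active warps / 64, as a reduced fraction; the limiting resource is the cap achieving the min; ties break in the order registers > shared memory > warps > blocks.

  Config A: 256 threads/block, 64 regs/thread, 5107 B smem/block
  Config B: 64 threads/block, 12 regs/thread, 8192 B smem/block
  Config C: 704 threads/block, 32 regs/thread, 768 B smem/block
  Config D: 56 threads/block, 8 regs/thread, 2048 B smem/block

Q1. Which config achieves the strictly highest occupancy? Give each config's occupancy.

occupancies: A 1/2, B 1/4, C 11/16, D 1

Answer: D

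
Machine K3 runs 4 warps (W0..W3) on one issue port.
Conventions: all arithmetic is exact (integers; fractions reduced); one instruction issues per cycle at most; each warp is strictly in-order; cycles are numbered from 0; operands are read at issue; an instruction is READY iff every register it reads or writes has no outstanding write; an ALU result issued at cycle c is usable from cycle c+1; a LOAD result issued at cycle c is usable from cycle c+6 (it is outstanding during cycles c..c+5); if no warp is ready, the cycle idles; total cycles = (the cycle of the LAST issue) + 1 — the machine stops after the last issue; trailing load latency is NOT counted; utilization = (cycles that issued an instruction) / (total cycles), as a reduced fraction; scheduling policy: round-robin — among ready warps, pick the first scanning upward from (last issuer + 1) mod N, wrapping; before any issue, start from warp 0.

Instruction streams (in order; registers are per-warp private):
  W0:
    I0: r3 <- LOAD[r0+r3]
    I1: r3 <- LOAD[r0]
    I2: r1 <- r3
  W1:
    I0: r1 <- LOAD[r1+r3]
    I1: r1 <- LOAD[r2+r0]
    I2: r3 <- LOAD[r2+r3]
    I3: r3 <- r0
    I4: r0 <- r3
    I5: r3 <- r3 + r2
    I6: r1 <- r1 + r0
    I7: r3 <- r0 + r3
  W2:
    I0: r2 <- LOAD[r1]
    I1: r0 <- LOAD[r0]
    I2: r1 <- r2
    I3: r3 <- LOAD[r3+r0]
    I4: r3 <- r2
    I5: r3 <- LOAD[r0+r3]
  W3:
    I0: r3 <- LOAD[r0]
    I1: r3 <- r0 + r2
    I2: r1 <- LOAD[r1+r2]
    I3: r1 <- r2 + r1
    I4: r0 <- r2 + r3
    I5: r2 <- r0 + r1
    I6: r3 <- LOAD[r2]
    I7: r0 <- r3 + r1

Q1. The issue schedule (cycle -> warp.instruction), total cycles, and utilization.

cycle 0: W0.I0
cycle 1: W1.I0
cycle 2: W2.I0
cycle 3: W3.I0
cycle 4: W2.I1
cycle 5: idle
cycle 6: W0.I1
cycle 7: W1.I1
cycle 8: W2.I2
cycle 9: W3.I1
cycle 10: W1.I2
cycle 11: W2.I3
cycle 12: W3.I2
cycle 13: W0.I2
cycle 14: idle
cycle 15: idle
cycle 16: W1.I3
cycle 17: W2.I4
cycle 18: W3.I3
cycle 19: W1.I4
cycle 20: W2.I5
cycle 21: W3.I4
cycle 22: W1.I5
cycle 23: W3.I5
cycle 24: W1.I6
cycle 25: W3.I6
cycle 26: W1.I7
cycle 27: idle
cycle 28: idle
cycle 29: idle
cycle 30: idle
cycle 31: W3.I7

Answer: 32 cycles, utilization 25/32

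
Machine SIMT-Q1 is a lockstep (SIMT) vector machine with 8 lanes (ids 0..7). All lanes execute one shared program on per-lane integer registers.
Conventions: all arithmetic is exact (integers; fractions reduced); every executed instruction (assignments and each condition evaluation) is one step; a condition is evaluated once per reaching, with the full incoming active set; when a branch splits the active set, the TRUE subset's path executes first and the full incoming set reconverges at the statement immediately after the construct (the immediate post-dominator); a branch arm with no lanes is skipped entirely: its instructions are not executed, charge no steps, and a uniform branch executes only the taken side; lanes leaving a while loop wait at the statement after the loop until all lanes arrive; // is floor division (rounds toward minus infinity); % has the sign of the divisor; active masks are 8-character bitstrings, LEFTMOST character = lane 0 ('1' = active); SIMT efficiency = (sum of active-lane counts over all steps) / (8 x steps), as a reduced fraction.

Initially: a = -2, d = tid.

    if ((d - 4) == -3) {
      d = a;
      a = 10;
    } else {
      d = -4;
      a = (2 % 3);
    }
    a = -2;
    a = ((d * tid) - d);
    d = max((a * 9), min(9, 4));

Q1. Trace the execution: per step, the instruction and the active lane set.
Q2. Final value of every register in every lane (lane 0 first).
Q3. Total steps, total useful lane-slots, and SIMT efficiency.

step 0: eval ((d - 4) == -3)         11111111
step 1: d <- a                       01000000
step 2: a <- 10                      01000000
step 3: d <- -4                      10111111
step 4: a <- (2 % 3)                 10111111
step 5: a <- -2                      11111111
step 6: a <- ((d * tid) - d)         11111111
step 7: d <- max((a * 9), min(9, 4)) 11111111

Answer: 8 steps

a: 4,0,-4,-8,-12,-16,-20,-24
d: 36,4,4,4,4,4,4,4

steps = 8; useful = 48; efficiency = 48/64 = 3/4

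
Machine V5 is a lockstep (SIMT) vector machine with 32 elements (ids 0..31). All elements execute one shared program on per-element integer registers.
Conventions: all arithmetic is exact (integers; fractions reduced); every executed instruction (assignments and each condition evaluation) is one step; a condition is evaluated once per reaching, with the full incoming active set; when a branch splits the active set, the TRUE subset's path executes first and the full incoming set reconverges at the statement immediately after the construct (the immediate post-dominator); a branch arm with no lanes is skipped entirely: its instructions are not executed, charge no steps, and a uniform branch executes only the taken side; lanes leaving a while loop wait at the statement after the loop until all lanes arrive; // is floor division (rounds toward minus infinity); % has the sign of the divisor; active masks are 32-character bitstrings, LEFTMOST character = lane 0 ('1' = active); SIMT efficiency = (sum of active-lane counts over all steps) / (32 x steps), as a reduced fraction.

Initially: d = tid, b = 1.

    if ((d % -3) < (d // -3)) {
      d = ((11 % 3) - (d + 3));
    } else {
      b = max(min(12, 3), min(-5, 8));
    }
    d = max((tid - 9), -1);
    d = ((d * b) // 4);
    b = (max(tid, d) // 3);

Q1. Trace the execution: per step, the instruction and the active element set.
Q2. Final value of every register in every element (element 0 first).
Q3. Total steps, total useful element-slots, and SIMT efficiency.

step 0: eval ((d % -3) < (d // -3))  11111111111111111111111111111111
step 1: d <- ((11 % 3) - (d + 3))    01000000000000000000000000000000
step 2: b <- max(min(12, 3), min(-5, 8)) 10111111111111111111111111111111
step 3: d <- max((tid - 9), -1)      11111111111111111111111111111111
step 4: d <- ((d * b) // 4)          11111111111111111111111111111111
step 5: b <- (max(tid, d) // 3)      11111111111111111111111111111111

Answer: 6 steps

d: -1,-1,-1,-1,-1,-1,-1,-1,-1,0,0,1,2,3,3,4,5,6,6,7,8,9,9,10,11,12,12,13,14,15,15,16
b: 0,0,0,1,1,1,2,2,2,3,3,3,4,4,4,5,5,5,6,6,6,7,7,7,8,8,8,9,9,9,10,10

steps = 6; useful = 160; efficiency = 160/192 = 5/6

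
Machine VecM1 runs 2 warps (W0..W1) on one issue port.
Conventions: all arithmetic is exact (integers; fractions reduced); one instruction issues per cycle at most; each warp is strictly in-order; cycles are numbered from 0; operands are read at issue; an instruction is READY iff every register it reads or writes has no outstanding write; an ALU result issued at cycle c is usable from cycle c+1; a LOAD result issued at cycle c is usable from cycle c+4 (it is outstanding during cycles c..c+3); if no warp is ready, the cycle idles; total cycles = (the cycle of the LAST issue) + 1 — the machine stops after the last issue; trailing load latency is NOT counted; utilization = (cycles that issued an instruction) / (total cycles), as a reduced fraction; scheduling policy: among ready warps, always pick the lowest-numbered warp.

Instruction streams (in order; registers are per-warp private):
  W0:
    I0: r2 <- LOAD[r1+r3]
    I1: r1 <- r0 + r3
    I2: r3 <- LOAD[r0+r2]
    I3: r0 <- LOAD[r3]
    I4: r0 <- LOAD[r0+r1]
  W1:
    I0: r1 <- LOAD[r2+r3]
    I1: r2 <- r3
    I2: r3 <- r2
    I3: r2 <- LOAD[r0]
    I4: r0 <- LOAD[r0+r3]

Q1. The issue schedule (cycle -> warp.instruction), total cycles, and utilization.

cycle 0: W0.I0
cycle 1: W0.I1
cycle 2: W1.I0
cycle 3: W1.I1
cycle 4: W0.I2
cycle 5: W1.I2
cycle 6: W1.I3
cycle 7: W1.I4
cycle 8: W0.I3
cycle 9: idle
cycle 10: idle
cycle 11: idle
cycle 12: W0.I4

Answer: 13 cycles, utilization 10/13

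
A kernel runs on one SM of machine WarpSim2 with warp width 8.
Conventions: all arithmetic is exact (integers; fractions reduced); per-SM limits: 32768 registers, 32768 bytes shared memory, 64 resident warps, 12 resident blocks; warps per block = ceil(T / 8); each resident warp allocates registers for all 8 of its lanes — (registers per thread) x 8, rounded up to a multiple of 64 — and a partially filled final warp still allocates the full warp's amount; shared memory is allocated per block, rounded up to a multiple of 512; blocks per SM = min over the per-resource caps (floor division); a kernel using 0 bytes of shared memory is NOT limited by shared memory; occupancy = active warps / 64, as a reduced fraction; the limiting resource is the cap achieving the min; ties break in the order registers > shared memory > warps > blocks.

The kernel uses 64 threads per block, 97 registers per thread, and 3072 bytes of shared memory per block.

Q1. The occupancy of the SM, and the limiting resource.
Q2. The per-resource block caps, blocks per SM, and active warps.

Answer: occupancy 1/2, limited by registers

registers: 4 blocks
shared memory: 10 blocks
warps: 8 blocks
blocks: 12 blocks

Answer: 4 blocks, 32 active warps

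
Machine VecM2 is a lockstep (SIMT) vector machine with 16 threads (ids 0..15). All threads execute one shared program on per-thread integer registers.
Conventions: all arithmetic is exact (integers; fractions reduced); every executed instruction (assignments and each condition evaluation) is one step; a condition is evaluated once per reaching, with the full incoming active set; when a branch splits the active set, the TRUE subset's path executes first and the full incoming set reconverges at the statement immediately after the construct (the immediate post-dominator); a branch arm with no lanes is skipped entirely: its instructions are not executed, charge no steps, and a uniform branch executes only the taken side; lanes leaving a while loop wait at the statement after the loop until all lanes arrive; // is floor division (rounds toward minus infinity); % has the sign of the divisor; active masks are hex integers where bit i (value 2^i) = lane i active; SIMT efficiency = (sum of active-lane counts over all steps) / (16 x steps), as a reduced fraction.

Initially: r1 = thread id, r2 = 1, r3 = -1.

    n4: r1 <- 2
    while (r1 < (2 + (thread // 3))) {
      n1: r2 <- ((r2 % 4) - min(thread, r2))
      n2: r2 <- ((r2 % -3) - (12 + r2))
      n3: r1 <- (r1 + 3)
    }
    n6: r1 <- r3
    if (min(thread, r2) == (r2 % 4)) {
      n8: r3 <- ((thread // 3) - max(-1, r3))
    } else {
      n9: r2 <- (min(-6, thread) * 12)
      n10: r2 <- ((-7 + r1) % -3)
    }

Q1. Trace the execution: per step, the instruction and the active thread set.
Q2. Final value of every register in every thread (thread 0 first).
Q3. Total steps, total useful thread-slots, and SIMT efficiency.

step 0: r1 <- 2                      0xffff
step 1: eval (r1 < (2 + (thread // 3))) 0xffff
step 2: r2 <- ((r2 % 4) - min(thread, r2)) 0xfff8
step 3: r2 <- ((r2 % -3) - (12 + r2)) 0xfff8
step 4: r1 <- (r1 + 3)               0xfff8
step 5: eval (r1 < (2 + (thread // 3))) 0xfff8
step 6: r2 <- ((r2 % 4) - min(thread, r2)) 0xf000
step 7: r2 <- ((r2 % -3) - (12 + r2)) 0xf000
step 8: r1 <- (r1 + 3)               0xf000
step 9: eval (r1 < (2 + (thread // 3))) 0xf000
step 10: r1 <- r3                     0xffff
step 11: eval (min(thread, r2) == (r2 % 4)) 0xffff
step 12: r3 <- ((thread // 3) - max(-1, r3)) 0x0006
step 13: r2 <- (min(-6, thread) * 12) 0xfff9
step 14: r2 <- ((-7 + r1) % -3)       0xfff9

Answer: 15 steps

r1: -1,-1,-1,-1,-1,-1,-1,-1,-1,-1,-1,-1,-1,-1,-1,-1
r2: -2,1,1,-2,-2,-2,-2,-2,-2,-2,-2,-2,-2,-2,-2,-2
r3: -1,1,1,-1,-1,-1,-1,-1,-1,-1,-1,-1,-1,-1,-1,-1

steps = 15; useful = 162; efficiency = 162/240 = 27/40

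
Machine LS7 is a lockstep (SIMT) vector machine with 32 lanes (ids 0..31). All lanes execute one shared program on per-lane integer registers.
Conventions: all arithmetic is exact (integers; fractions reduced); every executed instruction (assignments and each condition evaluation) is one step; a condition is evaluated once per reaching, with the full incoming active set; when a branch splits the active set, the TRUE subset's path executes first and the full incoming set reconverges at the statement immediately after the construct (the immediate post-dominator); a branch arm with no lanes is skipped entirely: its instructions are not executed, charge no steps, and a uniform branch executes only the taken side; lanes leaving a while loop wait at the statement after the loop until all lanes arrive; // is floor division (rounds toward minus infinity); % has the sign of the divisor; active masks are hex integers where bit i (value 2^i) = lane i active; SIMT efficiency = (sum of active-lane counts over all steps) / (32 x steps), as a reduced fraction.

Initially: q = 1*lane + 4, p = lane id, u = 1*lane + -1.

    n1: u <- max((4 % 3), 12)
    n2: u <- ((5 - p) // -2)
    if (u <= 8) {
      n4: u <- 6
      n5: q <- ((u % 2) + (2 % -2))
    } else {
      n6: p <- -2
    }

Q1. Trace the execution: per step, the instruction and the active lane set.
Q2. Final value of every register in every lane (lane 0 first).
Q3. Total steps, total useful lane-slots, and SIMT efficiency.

step 0: u <- max((4 % 3), 12)        0xffffffff
step 1: u <- ((5 - p) // -2)         0xffffffff
step 2: eval (u <= 8)                0xffffffff
step 3: u <- 6                       0x007fffff
step 4: q <- ((u % 2) + (2 % -2))    0x007fffff
step 5: p <- -2                      0xff800000

Answer: 6 steps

q: 0,0,0,0,0,0,0,0,0,0,0,0,0,0,0,0,0,0,0,0,0,0,0,27,28,29,30,31,32,33,34,35
p: 0,1,2,3,4,5,6,7,8,9,10,11,12,13,14,15,16,17,18,19,20,21,22,-2,-2,-2,-2,-2,-2,-2,-2,-2
u: 6,6,6,6,6,6,6,6,6,6,6,6,6,6,6,6,6,6,6,6,6,6,6,9,9,10,10,11,11,12,12,13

steps = 6; useful = 151; efficiency = 151/192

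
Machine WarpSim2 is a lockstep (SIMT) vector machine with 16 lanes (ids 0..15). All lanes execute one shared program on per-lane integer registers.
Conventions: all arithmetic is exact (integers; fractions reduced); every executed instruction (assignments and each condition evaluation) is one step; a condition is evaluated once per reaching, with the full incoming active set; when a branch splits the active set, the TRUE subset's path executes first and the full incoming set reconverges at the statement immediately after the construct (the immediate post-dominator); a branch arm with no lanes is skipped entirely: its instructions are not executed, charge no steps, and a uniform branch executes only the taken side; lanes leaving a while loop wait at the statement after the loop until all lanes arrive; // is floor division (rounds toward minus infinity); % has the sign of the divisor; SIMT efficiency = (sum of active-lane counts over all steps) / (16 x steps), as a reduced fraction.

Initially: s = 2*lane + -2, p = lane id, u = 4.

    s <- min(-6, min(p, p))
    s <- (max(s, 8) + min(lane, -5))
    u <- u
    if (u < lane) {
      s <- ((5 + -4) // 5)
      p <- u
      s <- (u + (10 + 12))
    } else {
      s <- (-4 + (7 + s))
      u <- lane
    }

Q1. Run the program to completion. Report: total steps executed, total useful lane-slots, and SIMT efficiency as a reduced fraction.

Answer: 9 steps, 107 useful, 107/144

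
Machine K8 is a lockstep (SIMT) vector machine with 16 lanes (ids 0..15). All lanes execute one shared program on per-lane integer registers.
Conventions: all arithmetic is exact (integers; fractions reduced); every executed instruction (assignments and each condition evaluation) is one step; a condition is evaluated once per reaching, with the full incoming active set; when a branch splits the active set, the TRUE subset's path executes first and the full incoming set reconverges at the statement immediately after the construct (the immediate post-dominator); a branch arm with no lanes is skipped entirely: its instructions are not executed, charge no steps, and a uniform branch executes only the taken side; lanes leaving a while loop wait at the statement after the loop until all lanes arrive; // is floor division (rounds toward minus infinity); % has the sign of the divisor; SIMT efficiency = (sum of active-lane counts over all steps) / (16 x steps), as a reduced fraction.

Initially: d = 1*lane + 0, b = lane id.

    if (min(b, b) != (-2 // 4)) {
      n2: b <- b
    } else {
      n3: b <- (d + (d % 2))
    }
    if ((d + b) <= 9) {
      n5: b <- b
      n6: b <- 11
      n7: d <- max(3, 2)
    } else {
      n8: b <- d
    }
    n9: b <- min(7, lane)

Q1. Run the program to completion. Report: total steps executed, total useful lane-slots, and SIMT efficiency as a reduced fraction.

Answer: 8 steps, 90 useful, 45/64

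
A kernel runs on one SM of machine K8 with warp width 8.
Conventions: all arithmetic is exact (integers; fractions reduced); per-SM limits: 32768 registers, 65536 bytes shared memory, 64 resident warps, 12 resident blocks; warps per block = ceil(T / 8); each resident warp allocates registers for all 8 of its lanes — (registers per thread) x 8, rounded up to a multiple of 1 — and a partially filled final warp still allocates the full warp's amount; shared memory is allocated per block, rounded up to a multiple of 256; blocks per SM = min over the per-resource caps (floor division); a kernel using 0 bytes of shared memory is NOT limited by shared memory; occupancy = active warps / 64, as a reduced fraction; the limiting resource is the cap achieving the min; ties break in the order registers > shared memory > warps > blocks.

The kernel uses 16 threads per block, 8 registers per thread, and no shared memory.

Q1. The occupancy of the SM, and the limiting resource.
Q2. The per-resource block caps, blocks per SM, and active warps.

Answer: occupancy 3/8, limited by blocks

registers: 256 blocks
shared memory: no limit (kernel uses none)
warps: 32 blocks
blocks: 12 blocks

Answer: 12 blocks, 24 active warps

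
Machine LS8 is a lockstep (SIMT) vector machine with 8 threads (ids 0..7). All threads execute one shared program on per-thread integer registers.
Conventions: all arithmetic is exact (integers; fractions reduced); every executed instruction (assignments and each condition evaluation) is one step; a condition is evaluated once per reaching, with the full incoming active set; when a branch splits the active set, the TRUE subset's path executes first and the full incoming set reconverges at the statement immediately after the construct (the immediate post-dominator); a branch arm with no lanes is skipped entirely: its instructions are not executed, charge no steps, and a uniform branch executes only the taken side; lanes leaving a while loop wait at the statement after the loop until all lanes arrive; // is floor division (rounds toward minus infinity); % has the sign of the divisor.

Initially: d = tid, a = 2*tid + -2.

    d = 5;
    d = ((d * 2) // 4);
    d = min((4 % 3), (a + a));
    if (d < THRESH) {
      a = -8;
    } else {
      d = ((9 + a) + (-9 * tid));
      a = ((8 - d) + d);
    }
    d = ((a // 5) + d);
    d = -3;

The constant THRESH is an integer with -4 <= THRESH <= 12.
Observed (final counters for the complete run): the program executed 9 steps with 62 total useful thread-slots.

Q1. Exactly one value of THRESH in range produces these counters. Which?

Answer: THRESH = 1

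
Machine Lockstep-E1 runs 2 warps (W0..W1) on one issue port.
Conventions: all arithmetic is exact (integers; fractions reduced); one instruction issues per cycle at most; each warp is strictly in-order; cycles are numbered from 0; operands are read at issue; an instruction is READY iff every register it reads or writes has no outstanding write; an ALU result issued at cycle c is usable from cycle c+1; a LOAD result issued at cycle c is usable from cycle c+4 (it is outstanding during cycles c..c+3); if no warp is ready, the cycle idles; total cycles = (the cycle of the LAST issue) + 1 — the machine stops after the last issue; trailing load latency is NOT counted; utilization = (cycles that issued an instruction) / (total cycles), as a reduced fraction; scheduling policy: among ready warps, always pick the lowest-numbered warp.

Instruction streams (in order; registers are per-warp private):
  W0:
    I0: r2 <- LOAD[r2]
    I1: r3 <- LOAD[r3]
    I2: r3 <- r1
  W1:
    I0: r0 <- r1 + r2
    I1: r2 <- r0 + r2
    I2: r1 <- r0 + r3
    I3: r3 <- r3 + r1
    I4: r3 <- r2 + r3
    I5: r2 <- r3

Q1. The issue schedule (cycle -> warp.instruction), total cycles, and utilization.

cycle 0: W0.I0
cycle 1: W0.I1
cycle 2: W1.I0
cycle 3: W1.I1
cycle 4: W1.I2
cycle 5: W0.I2
cycle 6: W1.I3
cycle 7: W1.I4
cycle 8: W1.I5

Answer: 9 cycles, utilization 1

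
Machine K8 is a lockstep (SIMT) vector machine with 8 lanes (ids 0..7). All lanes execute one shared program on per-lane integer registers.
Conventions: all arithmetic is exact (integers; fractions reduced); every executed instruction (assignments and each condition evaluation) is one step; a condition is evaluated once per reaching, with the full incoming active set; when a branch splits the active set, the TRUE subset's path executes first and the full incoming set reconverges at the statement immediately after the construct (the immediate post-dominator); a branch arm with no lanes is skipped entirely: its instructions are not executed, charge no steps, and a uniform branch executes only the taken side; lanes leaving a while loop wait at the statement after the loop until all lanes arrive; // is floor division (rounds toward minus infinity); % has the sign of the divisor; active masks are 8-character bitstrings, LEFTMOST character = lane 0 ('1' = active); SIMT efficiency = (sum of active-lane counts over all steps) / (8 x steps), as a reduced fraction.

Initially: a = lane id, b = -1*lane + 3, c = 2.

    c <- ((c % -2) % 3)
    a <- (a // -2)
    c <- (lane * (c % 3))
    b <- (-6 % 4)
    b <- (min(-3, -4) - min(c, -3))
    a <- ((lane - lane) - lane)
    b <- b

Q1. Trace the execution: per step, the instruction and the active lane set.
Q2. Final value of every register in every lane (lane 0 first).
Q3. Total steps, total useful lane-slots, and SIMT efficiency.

step 0: c <- ((c % -2) % 3)          11111111
step 1: a <- (a // -2)               11111111
step 2: c <- (lane * (c % 3))        11111111
step 3: b <- (-6 % 4)                11111111
step 4: b <- (min(-3, -4) - min(c, -3)) 11111111
step 5: a <- ((lane - lane) - lane)  11111111
step 6: b <- b                       11111111

Answer: 7 steps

a: 0,-1,-2,-3,-4,-5,-6,-7
b: -1,-1,-1,-1,-1,-1,-1,-1
c: 0,0,0,0,0,0,0,0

steps = 7; useful = 56; efficiency = 56/56 = 1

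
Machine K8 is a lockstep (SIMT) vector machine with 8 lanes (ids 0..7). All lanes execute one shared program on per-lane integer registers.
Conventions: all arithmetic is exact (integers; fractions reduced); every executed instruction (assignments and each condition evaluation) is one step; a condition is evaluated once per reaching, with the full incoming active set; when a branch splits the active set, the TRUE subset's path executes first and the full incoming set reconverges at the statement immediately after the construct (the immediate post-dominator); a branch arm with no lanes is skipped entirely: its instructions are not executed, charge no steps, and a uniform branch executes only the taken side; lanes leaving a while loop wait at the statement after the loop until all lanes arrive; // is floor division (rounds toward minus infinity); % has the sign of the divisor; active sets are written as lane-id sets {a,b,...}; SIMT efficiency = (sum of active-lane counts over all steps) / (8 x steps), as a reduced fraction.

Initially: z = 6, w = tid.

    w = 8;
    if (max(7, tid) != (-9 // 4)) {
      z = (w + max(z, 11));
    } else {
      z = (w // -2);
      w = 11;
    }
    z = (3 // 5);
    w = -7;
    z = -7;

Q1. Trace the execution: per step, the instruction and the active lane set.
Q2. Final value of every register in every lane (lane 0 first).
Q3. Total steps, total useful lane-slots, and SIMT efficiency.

step 0: w <- 8                       {0,1,2,3,4,5,6,7}
step 1: eval (max(7, tid) != (-9 // 4)) {0,1,2,3,4,5,6,7}
step 2: z <- (w + max(z, 11))        {0,1,2,3,4,5,6,7}
step 3: z <- (3 // 5)                {0,1,2,3,4,5,6,7}
step 4: w <- -7                      {0,1,2,3,4,5,6,7}
step 5: z <- -7                      {0,1,2,3,4,5,6,7}

Answer: 6 steps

z: -7,-7,-7,-7,-7,-7,-7,-7
w: -7,-7,-7,-7,-7,-7,-7,-7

steps = 6; useful = 48; efficiency = 48/48 = 1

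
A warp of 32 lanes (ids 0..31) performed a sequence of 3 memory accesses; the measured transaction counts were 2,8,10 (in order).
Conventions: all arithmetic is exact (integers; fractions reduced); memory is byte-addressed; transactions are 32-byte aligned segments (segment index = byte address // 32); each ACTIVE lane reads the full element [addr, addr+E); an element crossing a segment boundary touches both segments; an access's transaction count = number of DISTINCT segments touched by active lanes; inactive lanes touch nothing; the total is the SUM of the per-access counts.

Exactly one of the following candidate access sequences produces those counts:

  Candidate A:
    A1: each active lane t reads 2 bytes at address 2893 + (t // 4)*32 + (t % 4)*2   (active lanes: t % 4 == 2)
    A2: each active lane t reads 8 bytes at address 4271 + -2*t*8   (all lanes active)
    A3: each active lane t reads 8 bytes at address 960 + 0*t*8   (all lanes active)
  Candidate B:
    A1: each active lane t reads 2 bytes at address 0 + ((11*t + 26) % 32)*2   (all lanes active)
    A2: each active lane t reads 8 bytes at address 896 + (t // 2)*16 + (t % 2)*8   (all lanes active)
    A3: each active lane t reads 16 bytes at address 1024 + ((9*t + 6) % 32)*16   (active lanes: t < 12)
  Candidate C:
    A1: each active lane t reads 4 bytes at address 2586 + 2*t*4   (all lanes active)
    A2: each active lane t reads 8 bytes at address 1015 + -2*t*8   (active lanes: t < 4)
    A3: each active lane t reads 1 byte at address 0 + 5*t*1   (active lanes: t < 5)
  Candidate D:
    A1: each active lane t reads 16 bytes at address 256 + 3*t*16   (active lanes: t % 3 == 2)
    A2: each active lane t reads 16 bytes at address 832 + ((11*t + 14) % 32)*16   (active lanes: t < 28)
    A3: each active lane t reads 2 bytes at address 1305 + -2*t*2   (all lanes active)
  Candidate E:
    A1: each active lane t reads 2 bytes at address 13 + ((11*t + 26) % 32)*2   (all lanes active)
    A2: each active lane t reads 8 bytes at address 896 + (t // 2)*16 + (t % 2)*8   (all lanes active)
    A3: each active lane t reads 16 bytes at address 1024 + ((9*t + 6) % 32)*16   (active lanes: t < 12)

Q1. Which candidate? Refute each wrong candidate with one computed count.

A: A1 gives 8 transactions, not 2
C: A1 gives 9 transactions, not 2
D: A1 gives 10 transactions, not 2
E: A1 gives 3 transactions, not 2
B: all counts match (2,8,10)

Answer: B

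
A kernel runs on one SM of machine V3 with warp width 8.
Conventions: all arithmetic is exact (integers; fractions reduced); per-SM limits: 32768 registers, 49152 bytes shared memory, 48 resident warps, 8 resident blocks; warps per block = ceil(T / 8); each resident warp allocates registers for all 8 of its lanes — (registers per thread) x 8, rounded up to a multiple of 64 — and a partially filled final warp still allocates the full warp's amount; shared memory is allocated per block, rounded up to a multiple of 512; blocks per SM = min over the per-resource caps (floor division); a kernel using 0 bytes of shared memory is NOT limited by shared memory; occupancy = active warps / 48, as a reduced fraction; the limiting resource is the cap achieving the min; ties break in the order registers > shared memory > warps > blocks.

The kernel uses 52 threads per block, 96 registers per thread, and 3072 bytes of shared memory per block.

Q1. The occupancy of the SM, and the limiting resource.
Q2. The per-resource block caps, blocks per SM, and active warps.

Answer: occupancy 7/8, limited by registers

registers: 6 blocks
shared memory: 16 blocks
warps: 6 blocks
blocks: 8 blocks

Answer: 6 blocks, 42 active warps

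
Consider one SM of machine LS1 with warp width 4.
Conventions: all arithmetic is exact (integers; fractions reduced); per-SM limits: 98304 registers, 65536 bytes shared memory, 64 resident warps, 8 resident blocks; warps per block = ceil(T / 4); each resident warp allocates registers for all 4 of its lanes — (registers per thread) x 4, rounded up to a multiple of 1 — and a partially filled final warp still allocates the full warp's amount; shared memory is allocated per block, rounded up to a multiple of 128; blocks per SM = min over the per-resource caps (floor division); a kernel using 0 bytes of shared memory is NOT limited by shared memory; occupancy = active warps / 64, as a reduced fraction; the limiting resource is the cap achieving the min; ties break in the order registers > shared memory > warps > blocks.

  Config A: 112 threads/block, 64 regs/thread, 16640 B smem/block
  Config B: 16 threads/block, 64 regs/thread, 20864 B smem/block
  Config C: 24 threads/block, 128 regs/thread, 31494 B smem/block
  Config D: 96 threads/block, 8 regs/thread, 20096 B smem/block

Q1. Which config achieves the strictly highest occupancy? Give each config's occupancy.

occupancies: A 7/8, B 3/16, C 3/16, D 3/4

Answer: A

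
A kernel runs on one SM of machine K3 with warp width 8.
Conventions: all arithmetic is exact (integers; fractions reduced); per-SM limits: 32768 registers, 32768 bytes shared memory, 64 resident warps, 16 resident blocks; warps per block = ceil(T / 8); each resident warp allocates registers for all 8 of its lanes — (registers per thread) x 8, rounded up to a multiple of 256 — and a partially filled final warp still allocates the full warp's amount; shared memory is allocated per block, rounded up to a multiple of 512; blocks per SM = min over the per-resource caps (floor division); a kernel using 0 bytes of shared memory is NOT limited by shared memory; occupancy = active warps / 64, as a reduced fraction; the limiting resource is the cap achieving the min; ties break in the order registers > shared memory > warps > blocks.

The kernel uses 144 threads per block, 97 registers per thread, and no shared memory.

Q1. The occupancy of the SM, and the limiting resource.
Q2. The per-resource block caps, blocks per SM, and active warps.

Answer: occupancy 9/32, limited by registers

registers: 1 block
shared memory: no limit (kernel uses none)
warps: 3 blocks
blocks: 16 blocks

Answer: 1 block, 18 active warps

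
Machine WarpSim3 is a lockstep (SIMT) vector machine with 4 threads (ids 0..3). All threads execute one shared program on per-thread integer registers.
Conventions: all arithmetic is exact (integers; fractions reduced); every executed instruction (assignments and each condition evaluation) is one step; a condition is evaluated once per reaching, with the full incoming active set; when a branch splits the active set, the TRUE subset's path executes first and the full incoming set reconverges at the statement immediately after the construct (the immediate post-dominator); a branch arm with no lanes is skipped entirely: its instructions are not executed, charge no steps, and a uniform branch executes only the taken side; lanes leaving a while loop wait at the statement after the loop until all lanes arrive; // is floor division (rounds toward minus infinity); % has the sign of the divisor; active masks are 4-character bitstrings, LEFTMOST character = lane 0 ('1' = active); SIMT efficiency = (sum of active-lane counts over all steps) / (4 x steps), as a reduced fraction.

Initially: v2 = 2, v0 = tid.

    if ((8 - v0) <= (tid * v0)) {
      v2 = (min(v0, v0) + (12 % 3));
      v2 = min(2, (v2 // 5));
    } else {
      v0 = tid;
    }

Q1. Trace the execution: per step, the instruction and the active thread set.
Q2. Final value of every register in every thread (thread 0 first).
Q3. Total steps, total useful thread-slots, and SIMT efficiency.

step 0: eval ((8 - v0) <= (tid * v0)) 1111
step 1: v2 <- (min(v0, v0) + (12 % 3)) 0001
step 2: v2 <- min(2, (v2 // 5))      0001
step 3: v0 <- tid                    1110

Answer: 4 steps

v2: 2,2,2,0
v0: 0,1,2,3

steps = 4; useful = 9; efficiency = 9/16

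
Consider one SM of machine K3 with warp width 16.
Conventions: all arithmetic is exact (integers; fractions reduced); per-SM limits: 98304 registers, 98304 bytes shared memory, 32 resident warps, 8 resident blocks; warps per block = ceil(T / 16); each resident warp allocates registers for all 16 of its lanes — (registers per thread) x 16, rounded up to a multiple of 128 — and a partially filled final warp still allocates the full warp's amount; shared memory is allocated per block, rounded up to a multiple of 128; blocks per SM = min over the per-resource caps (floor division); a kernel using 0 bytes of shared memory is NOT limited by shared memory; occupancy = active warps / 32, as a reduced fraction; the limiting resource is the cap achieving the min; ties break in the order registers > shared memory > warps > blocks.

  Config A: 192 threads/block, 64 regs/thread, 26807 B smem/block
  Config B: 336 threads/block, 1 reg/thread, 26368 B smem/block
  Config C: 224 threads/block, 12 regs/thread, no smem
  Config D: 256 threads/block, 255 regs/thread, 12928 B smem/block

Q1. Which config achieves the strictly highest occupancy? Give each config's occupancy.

occupancies: A 3/4, B 21/32, C 7/8, D 1/2

Answer: C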